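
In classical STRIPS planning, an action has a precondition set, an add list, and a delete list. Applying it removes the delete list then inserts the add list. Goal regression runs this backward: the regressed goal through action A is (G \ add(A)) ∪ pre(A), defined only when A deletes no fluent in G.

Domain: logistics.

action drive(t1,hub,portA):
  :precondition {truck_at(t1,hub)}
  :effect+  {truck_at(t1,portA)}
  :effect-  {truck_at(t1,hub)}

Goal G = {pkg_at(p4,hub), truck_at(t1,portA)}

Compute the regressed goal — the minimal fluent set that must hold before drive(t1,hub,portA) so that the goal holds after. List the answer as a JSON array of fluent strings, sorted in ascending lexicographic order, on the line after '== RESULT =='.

Regress:
  G ∩ del = {}  (empty — regression defined)
  G \ add = {pkg_at(p4,hub), truck_at(t1,portA)} \ {truck_at(t1,portA)} = {pkg_at(p4,hub)}
  ∪ pre   = {pkg_at(p4,hub)} ∪ {truck_at(t1,hub)}
          = {pkg_at(p4,hub), truck_at(t1,hub)}

== RESULT ==
["pkg_at(p4,hub)", "truck_at(t1,hub)"]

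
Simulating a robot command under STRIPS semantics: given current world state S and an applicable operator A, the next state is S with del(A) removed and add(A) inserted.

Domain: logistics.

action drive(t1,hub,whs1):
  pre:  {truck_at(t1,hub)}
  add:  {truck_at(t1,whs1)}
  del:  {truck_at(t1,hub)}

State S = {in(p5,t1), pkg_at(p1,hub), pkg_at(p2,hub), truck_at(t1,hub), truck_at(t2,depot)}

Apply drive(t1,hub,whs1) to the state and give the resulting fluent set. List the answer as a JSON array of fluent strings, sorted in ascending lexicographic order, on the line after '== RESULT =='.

Progress:
  pre ⊆ S: {truck_at(t1,hub)} ⊆ S  — applicable
  S \ del = {in(p5,t1), pkg_at(p1,hub), pkg_at(p2,hub), truck_at(t2,depot)}
  ∪ add   = {in(p5,t1), pkg_at(p1,hub), pkg_at(p2,hub), truck_at(t1,whs1), truck_at(t2,depot)}

== RESULT ==
["in(p5,t1)", "pkg_at(p1,hub)", "pkg_at(p2,hub)", "truck_at(t1,whs1)", "truck_at(t2,depot)"]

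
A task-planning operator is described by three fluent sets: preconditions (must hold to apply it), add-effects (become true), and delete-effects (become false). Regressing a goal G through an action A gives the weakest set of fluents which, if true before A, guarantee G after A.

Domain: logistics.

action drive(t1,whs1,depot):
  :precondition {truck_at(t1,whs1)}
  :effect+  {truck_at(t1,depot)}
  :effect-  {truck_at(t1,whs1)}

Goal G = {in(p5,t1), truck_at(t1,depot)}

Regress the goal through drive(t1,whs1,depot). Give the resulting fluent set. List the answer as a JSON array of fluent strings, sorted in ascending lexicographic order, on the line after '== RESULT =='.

Regress:
  G ∩ del = {}  (empty — regression defined)
  G \ add = {in(p5,t1), truck_at(t1,depot)} \ {truck_at(t1,depot)} = {in(p5,t1)}
  ∪ pre   = {in(p5,t1)} ∪ {truck_at(t1,whs1)}
          = {in(p5,t1), truck_at(t1,whs1)}

== RESULT ==
["in(p5,t1)", "truck_at(t1,whs1)"]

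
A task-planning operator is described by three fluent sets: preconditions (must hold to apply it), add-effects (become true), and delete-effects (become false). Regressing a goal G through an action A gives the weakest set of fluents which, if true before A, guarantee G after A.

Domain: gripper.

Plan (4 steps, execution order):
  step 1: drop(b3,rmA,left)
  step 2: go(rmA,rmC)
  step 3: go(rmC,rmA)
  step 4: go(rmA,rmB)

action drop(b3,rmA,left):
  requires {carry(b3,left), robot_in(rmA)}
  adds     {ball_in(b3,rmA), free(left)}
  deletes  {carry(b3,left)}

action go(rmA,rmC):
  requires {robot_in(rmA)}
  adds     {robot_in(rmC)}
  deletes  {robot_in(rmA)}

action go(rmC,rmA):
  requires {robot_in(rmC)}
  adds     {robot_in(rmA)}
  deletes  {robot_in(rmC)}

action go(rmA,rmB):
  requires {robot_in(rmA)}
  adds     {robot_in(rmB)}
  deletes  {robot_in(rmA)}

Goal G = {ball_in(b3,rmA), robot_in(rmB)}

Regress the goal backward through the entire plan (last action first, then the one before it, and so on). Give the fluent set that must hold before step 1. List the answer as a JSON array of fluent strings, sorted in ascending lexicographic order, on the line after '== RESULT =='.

Regress step by step:
  through step 4 (go(rmA,rmB)): drop {robot_in(rmB)}, keep {ball_in(b3,rmA)}, require {robot_in(rmA)}
    → {ball_in(b3,rmA), robot_in(rmA)}
  through step 3 (go(rmC,rmA)): drop {robot_in(rmA)}, keep {ball_in(b3,rmA)}, require {robot_in(rmC)}
    → {ball_in(b3,rmA), robot_in(rmC)}
  through step 2 (go(rmA,rmC)): drop {robot_in(rmC)}, keep {ball_in(b3,rmA)}, require {robot_in(rmA)}
    → {ball_in(b3,rmA), robot_in(rmA)}
  through step 1 (drop(b3,rmA,left)): drop {ball_in(b3,rmA)}, keep {robot_in(rmA)}, require {carry(b3,left), robot_in(rmA)}
    → {carry(b3,left), robot_in(rmA)}

== RESULT ==
["carry(b3,left)", "robot_in(rmA)"]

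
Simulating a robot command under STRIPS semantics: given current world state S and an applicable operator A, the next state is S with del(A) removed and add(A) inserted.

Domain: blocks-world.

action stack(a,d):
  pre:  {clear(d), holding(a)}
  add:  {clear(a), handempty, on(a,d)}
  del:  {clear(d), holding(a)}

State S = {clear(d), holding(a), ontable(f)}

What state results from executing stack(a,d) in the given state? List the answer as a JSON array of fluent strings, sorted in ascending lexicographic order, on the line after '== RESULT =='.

Compute (S \ del) ∪ add:
  pre ⊆ S: {clear(d), holding(a)} ⊆ S  — applicable
  S \ del = {ontable(f)}
  ∪ add   = {clear(a), handempty, on(a,d), ontable(f)}

== RESULT ==
["clear(a)", "handempty", "on(a,d)", "ontable(f)"]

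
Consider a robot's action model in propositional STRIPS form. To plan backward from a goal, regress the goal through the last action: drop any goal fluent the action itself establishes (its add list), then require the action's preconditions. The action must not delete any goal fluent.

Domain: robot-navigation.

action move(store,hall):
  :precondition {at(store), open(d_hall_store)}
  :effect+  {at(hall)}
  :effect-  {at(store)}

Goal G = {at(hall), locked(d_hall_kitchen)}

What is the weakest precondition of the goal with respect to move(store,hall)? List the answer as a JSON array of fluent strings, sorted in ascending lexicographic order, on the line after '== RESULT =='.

Regress:
  G ∩ del = {}  (empty — regression defined)
  G \ add = {at(hall), locked(d_hall_kitchen)} \ {at(hall)} = {locked(d_hall_kitchen)}
  ∪ pre   = {locked(d_hall_kitchen)} ∪ {at(store), open(d_hall_store)}
          = {at(store), locked(d_hall_kitchen), open(d_hall_store)}

== RESULT ==
["at(store)", "locked(d_hall_kitchen)", "open(d_hall_store)"]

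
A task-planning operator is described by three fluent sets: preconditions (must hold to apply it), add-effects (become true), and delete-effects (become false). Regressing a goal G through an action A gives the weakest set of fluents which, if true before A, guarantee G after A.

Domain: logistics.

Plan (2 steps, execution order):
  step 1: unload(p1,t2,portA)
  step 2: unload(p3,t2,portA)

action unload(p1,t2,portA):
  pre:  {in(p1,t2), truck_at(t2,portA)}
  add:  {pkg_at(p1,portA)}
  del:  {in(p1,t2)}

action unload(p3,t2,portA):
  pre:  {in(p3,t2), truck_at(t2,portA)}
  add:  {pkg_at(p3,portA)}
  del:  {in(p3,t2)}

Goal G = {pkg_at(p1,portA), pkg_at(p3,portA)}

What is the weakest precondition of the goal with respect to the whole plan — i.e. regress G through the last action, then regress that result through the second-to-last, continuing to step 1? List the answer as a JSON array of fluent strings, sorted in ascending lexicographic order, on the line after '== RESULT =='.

Regress step by step:
  through step 2 (unload(p3,t2,portA)): drop {pkg_at(p3,portA)}, keep {pkg_at(p1,portA)}, require {in(p3,t2), truck_at(t2,portA)}
    → {in(p3,t2), pkg_at(p1,portA), truck_at(t2,portA)}
  through step 1 (unload(p1,t2,portA)): drop {pkg_at(p1,portA)}, keep {in(p3,t2), truck_at(t2,portA)}, require {in(p1,t2), truck_at(t2,portA)}
    → {in(p1,t2), in(p3,t2), truck_at(t2,portA)}

== RESULT ==
["in(p1,t2)", "in(p3,t2)", "truck_at(t2,portA)"]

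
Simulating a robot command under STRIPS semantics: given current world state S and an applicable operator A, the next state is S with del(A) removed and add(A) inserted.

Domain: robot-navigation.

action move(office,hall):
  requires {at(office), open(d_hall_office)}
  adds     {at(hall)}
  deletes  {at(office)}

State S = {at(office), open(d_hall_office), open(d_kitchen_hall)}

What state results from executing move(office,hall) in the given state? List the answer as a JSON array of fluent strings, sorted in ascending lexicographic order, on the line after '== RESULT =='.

Compute (S \ del) ∪ add:
  pre ⊆ S: {at(office), open(d_hall_office)} ⊆ S  — applicable
  S \ del = {open(d_hall_office), open(d_kitchen_hall)}
  ∪ add   = {at(hall), open(d_hall_office), open(d_kitchen_hall)}

== RESULT ==
["at(hall)", "open(d_hall_office)", "open(d_kitchen_hall)"]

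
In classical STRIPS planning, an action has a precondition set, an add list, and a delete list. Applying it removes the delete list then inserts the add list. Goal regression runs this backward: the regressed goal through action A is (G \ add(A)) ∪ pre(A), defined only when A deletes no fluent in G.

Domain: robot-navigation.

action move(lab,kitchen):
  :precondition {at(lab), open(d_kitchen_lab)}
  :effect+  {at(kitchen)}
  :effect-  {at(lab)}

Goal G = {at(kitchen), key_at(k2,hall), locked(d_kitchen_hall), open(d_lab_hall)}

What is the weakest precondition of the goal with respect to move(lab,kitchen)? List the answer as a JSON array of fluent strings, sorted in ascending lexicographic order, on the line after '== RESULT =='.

Regress:
  G ∩ del = {}  (empty — regression defined)
  G \ add = {at(kitchen), key_at(k2,hall), locked(d_kitchen_hall), open(d_lab_hall)} \ {at(kitchen)} = {key_at(k2,hall), locked(d_kitchen_hall), open(d_lab_hall)}
  ∪ pre   = {key_at(k2,hall), locked(d_kitchen_hall), open(d_lab_hall)} ∪ {at(lab), open(d_kitchen_lab)}
          = {at(lab), key_at(k2,hall), locked(d_kitchen_hall), open(d_kitchen_lab), open(d_lab_hall)}

== RESULT ==
["at(lab)", "key_at(k2,hall)", "locked(d_kitchen_hall)", "open(d_kitchen_lab)", "open(d_lab_hall)"]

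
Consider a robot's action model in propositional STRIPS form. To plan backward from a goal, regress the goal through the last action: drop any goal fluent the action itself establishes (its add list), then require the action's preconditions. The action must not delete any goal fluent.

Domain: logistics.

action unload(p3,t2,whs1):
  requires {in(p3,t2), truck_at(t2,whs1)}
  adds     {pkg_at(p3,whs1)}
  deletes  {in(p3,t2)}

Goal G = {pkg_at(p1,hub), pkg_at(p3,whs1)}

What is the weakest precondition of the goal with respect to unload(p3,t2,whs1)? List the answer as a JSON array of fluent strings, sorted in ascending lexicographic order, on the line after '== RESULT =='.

Regress:
  G ∩ del = {}  (empty — regression defined)
  G \ add = {pkg_at(p1,hub), pkg_at(p3,whs1)} \ {pkg_at(p3,whs1)} = {pkg_at(p1,hub)}
  ∪ pre   = {pkg_at(p1,hub)} ∪ {in(p3,t2), truck_at(t2,whs1)}
          = {in(p3,t2), pkg_at(p1,hub), truck_at(t2,whs1)}

== RESULT ==
["in(p3,t2)", "pkg_at(p1,hub)", "truck_at(t2,whs1)"]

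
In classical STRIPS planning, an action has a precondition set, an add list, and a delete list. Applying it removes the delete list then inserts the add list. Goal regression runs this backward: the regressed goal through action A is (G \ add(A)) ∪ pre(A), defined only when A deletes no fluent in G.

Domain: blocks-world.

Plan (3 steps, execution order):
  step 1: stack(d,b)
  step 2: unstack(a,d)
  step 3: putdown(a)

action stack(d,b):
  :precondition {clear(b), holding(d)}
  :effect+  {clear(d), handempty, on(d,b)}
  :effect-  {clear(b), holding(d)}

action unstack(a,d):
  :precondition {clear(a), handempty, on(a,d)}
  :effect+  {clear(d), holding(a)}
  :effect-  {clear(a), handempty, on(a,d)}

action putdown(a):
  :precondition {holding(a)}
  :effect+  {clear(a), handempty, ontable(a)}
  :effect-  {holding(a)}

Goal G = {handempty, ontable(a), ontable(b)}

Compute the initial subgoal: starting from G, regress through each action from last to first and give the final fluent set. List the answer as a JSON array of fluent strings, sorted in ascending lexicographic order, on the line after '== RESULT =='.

Regress step by step:
  through step 3 (putdown(a)): drop {handempty, ontable(a)}, keep {ontable(b)}, require {holding(a)}
    → {holding(a), ontable(b)}
  through step 2 (unstack(a,d)): drop {holding(a)}, keep {ontable(b)}, require {clear(a), handempty, on(a,d)}
    → {clear(a), handempty, on(a,d), ontable(b)}
  through step 1 (stack(d,b)): drop {handempty}, keep {clear(a), on(a,d), ontable(b)}, require {clear(b), holding(d)}
    → {clear(a), clear(b), holding(d), on(a,d), ontable(b)}

== RESULT ==
["clear(a)", "clear(b)", "holding(d)", "on(a,d)", "ontable(b)"]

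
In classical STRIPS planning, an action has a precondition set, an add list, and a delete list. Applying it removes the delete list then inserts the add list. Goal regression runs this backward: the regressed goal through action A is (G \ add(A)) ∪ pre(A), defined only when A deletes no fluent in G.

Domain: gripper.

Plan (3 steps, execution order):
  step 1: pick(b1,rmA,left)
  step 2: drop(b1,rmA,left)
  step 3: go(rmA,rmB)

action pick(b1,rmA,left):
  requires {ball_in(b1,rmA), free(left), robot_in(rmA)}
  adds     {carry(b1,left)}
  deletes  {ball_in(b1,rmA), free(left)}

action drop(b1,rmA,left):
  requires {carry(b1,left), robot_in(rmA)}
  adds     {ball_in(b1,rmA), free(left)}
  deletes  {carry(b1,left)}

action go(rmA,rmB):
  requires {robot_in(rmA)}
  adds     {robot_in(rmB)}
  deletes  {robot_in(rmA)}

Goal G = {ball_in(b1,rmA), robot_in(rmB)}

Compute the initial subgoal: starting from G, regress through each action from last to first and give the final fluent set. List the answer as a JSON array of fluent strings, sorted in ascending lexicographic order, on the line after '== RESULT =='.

Work backward from the goal:
  through step 3 (go(rmA,rmB)): drop {robot_in(rmB)}, keep {ball_in(b1,rmA)}, require {robot_in(rmA)}
    → {ball_in(b1,rmA), robot_in(rmA)}
  through step 2 (drop(b1,rmA,left)): drop {ball_in(b1,rmA)}, keep {robot_in(rmA)}, require {carry(b1,left), robot_in(rmA)}
    → {carry(b1,left), robot_in(rmA)}
  through step 1 (pick(b1,rmA,left)): drop {carry(b1,left)}, keep {robot_in(rmA)}, require {ball_in(b1,rmA), free(left), robot_in(rmA)}
    → {ball_in(b1,rmA), free(left), robot_in(rmA)}

== RESULT ==
["ball_in(b1,rmA)", "free(left)", "robot_in(rmA)"]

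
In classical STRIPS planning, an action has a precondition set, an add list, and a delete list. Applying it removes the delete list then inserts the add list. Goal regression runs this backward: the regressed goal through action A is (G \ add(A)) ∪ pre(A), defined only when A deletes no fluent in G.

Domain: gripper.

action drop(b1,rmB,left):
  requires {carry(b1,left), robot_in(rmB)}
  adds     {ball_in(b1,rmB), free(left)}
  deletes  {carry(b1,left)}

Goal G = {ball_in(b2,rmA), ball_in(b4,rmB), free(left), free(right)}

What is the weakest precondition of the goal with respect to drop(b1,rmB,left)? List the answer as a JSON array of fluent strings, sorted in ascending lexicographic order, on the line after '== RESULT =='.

Compute (G \ add) ∪ pre:
  G ∩ del = {}  (empty — regression defined)
  G \ add = {ball_in(b2,rmA), ball_in(b4,rmB), free(left), free(right)} \ {ball_in(b1,rmB), free(left)} = {ball_in(b2,rmA), ball_in(b4,rmB), free(right)}
  ∪ pre   = {ball_in(b2,rmA), ball_in(b4,rmB), free(right)} ∪ {carry(b1,left), robot_in(rmB)}
          = {ball_in(b2,rmA), ball_in(b4,rmB), carry(b1,left), free(right), robot_in(rmB)}

== RESULT ==
["ball_in(b2,rmA)", "ball_in(b4,rmB)", "carry(b1,left)", "free(right)", "robot_in(rmB)"]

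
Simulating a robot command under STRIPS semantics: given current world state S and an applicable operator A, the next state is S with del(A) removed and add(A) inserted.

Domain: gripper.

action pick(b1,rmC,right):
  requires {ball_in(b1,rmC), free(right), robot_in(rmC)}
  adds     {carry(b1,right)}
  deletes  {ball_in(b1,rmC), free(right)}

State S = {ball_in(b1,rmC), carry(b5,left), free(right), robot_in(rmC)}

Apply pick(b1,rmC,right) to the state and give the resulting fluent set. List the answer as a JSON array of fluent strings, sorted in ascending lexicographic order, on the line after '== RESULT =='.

Progress:
  pre ⊆ S: {ball_in(b1,rmC), free(right), robot_in(rmC)} ⊆ S  — applicable
  S \ del = {carry(b5,left), robot_in(rmC)}
  ∪ add   = {carry(b1,right), carry(b5,left), robot_in(rmC)}

== RESULT ==
["carry(b1,right)", "carry(b5,left)", "robot_in(rmC)"]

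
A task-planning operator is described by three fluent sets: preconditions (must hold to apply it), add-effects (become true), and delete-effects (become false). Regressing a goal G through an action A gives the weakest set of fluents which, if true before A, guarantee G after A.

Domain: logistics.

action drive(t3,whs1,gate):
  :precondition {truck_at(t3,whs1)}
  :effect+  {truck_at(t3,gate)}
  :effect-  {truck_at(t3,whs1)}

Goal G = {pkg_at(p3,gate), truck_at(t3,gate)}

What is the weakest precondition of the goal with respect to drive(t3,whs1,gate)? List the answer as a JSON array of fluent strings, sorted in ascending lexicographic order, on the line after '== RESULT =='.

Compute (G \ add) ∪ pre:
  G ∩ del = {}  (empty — regression defined)
  G \ add = {pkg_at(p3,gate), truck_at(t3,gate)} \ {truck_at(t3,gate)} = {pkg_at(p3,gate)}
  ∪ pre   = {pkg_at(p3,gate)} ∪ {truck_at(t3,whs1)}
          = {pkg_at(p3,gate), truck_at(t3,whs1)}

== RESULT ==
["pkg_at(p3,gate)", "truck_at(t3,whs1)"]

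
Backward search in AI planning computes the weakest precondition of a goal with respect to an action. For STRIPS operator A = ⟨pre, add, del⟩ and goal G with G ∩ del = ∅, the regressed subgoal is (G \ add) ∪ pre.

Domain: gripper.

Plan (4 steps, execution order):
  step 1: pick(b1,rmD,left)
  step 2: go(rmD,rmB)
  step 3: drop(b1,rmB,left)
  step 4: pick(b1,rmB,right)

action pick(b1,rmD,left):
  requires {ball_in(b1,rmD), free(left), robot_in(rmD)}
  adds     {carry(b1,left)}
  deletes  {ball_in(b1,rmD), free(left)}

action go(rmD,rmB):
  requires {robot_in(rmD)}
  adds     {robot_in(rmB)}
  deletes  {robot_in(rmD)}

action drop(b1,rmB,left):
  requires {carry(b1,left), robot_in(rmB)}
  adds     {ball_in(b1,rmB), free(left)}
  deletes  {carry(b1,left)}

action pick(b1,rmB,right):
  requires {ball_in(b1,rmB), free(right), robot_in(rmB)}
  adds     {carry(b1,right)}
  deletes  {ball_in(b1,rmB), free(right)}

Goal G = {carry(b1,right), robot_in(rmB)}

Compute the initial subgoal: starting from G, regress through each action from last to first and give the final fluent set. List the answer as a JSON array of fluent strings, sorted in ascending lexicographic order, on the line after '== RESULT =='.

Regress step by step:
  through step 4 (pick(b1,rmB,right)): drop {carry(b1,right)}, keep {robot_in(rmB)}, require {ball_in(b1,rmB), free(right), robot_in(rmB)}
    → {ball_in(b1,rmB), free(right), robot_in(rmB)}
  through step 3 (drop(b1,rmB,left)): drop {ball_in(b1,rmB)}, keep {free(right), robot_in(rmB)}, require {carry(b1,left), robot_in(rmB)}
    → {carry(b1,left), free(right), robot_in(rmB)}
  through step 2 (go(rmD,rmB)): drop {robot_in(rmB)}, keep {carry(b1,left), free(right)}, require {robot_in(rmD)}
    → {carry(b1,left), free(right), robot_in(rmD)}
  through step 1 (pick(b1,rmD,left)): drop {carry(b1,left)}, keep {free(right), robot_in(rmD)}, require {ball_in(b1,rmD), free(left), robot_in(rmD)}
    → {ball_in(b1,rmD), free(left), free(right), robot_in(rmD)}

== RESULT ==
["ball_in(b1,rmD)", "free(left)", "free(right)", "robot_in(rmD)"]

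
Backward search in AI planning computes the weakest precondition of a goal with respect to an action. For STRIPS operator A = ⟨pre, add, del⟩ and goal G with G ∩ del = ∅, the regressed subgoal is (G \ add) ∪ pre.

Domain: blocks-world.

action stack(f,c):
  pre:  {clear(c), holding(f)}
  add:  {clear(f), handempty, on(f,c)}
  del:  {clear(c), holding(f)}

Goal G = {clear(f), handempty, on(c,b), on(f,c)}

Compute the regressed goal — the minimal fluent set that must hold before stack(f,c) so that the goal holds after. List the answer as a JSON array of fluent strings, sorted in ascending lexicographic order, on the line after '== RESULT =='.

Regress:
  G ∩ del = {}  (empty — regression defined)
  G \ add = {clear(f), handempty, on(c,b), on(f,c)} \ {clear(f), handempty, on(f,c)} = {on(c,b)}
  ∪ pre   = {on(c,b)} ∪ {clear(c), holding(f)}
          = {clear(c), holding(f), on(c,b)}

== RESULT ==
["clear(c)", "holding(f)", "on(c,b)"]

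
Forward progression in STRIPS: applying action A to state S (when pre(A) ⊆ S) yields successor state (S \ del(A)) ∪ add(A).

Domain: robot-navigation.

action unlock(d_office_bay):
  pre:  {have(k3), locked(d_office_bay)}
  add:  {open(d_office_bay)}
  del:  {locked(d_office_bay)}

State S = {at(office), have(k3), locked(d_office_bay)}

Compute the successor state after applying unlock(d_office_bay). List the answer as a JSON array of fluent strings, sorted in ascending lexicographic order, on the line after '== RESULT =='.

Compute (S \ del) ∪ add:
  pre ⊆ S: {have(k3), locked(d_office_bay)} ⊆ S  — applicable
  S \ del = {at(office), have(k3)}
  ∪ add   = {at(office), have(k3), open(d_office_bay)}

== RESULT ==
["at(office)", "have(k3)", "open(d_office_bay)"]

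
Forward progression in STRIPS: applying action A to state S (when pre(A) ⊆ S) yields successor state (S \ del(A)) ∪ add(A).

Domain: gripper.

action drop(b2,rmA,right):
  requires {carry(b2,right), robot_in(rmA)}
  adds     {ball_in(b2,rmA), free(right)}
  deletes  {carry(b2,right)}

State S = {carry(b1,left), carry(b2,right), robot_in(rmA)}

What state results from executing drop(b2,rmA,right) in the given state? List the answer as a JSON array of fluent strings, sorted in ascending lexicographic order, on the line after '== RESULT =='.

Compute (S \ del) ∪ add:
  pre ⊆ S: {carry(b2,right), robot_in(rmA)} ⊆ S  — applicable
  S \ del = {carry(b1,left), robot_in(rmA)}
  ∪ add   = {ball_in(b2,rmA), carry(b1,left), free(right), robot_in(rmA)}

== RESULT ==
["ball_in(b2,rmA)", "carry(b1,left)", "free(right)", "robot_in(rmA)"]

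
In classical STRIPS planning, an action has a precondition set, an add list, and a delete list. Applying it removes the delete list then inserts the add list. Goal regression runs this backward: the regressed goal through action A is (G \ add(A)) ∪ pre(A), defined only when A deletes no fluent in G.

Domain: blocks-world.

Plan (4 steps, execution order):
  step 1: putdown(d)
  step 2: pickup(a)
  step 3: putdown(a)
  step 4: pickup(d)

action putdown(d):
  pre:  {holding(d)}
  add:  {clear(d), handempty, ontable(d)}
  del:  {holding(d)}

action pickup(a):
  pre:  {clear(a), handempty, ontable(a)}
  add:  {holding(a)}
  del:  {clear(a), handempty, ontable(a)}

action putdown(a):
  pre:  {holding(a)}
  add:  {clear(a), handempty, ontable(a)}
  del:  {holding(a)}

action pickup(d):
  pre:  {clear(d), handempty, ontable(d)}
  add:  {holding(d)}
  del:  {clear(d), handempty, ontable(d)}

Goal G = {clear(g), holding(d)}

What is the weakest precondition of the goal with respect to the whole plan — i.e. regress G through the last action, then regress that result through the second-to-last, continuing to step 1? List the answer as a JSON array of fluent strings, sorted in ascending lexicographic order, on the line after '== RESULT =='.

Regress step by step:
  through step 4 (pickup(d)): drop {holding(d)}, keep {clear(g)}, require {clear(d), handempty, ontable(d)}
    → {clear(d), clear(g), handempty, ontable(d)}
  through step 3 (putdown(a)): drop {handempty}, keep {clear(d), clear(g), ontable(d)}, require {holding(a)}
    → {clear(d), clear(g), holding(a), ontable(d)}
  through step 2 (pickup(a)): drop {holding(a)}, keep {clear(d), clear(g), ontable(d)}, require {clear(a), handempty, ontable(a)}
    → {clear(a), clear(d), clear(g), handempty, ontable(a), ontable(d)}
  through step 1 (putdown(d)): drop {clear(d), handempty, ontable(d)}, keep {clear(a), clear(g), ontable(a)}, require {holding(d)}
    → {clear(a), clear(g), holding(d), ontable(a)}

== RESULT ==
["clear(a)", "clear(g)", "holding(d)", "ontable(a)"]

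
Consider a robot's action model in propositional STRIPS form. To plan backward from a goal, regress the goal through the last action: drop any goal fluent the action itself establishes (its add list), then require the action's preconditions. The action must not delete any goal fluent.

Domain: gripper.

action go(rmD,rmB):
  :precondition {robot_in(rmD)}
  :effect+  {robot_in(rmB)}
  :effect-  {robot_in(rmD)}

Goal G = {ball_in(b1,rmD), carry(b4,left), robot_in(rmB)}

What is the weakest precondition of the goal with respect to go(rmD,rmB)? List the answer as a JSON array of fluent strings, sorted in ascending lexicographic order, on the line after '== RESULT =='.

Regress:
  G ∩ del = {}  (empty — regression defined)
  G \ add = {ball_in(b1,rmD), carry(b4,left), robot_in(rmB)} \ {robot_in(rmB)} = {ball_in(b1,rmD), carry(b4,left)}
  ∪ pre   = {ball_in(b1,rmD), carry(b4,left)} ∪ {robot_in(rmD)}
          = {ball_in(b1,rmD), carry(b4,left), robot_in(rmD)}

== RESULT ==
["ball_in(b1,rmD)", "carry(b4,left)", "robot_in(rmD)"]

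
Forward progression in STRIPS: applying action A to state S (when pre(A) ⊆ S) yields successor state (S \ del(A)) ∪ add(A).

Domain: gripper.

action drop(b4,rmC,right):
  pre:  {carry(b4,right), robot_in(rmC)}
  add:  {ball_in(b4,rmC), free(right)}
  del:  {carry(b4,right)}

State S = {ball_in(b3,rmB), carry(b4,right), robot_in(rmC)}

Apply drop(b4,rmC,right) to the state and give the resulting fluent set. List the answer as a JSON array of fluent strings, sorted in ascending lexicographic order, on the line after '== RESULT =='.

Compute (S \ del) ∪ add:
  pre ⊆ S: {carry(b4,right), robot_in(rmC)} ⊆ S  — applicable
  S \ del = {ball_in(b3,rmB), robot_in(rmC)}
  ∪ add   = {ball_in(b3,rmB), ball_in(b4,rmC), free(right), robot_in(rmC)}

== RESULT ==
["ball_in(b3,rmB)", "ball_in(b4,rmC)", "free(right)", "robot_in(rmC)"]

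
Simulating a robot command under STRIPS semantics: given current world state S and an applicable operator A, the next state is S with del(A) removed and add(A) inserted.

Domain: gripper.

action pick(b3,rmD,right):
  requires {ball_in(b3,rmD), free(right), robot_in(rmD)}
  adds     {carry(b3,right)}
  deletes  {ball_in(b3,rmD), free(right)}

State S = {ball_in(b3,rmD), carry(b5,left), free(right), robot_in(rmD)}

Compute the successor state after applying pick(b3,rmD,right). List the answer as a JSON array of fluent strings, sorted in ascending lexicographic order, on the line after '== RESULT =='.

Compute (S \ del) ∪ add:
  pre ⊆ S: {ball_in(b3,rmD), free(right), robot_in(rmD)} ⊆ S  — applicable
  S \ del = {carry(b5,left), robot_in(rmD)}
  ∪ add   = {carry(b3,right), carry(b5,left), robot_in(rmD)}

== RESULT ==
["carry(b3,right)", "carry(b5,left)", "robot_in(rmD)"]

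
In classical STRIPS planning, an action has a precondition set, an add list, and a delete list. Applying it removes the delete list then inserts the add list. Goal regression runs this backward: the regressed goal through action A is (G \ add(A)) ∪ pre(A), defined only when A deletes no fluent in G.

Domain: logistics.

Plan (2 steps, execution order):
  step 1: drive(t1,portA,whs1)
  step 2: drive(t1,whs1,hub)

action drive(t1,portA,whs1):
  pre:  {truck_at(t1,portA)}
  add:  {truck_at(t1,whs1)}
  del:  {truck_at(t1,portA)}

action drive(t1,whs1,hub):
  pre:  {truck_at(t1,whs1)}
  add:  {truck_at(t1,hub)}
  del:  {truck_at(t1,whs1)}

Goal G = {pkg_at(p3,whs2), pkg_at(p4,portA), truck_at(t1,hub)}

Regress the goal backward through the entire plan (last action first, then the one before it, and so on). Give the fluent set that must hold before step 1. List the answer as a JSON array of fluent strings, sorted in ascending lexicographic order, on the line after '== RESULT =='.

Work backward from the goal:
  through step 2 (drive(t1,whs1,hub)): drop {truck_at(t1,hub)}, keep {pkg_at(p3,whs2), pkg_at(p4,portA)}, require {truck_at(t1,whs1)}
    → {pkg_at(p3,whs2), pkg_at(p4,portA), truck_at(t1,whs1)}
  through step 1 (drive(t1,portA,whs1)): drop {truck_at(t1,whs1)}, keep {pkg_at(p3,whs2), pkg_at(p4,portA)}, require {truck_at(t1,portA)}
    → {pkg_at(p3,whs2), pkg_at(p4,portA), truck_at(t1,portA)}

== RESULT ==
["pkg_at(p3,whs2)", "pkg_at(p4,portA)", "truck_at(t1,portA)"]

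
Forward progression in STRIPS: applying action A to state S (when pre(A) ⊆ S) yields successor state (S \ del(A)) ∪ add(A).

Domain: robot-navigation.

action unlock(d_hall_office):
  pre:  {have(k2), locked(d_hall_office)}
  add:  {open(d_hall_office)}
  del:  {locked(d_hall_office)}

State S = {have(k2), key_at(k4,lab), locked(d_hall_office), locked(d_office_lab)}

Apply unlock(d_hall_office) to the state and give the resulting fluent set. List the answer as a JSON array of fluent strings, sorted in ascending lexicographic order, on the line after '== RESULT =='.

Progress:
  pre ⊆ S: {have(k2), locked(d_hall_office)} ⊆ S  — applicable
  S \ del = {have(k2), key_at(k4,lab), locked(d_office_lab)}
  ∪ add   = {have(k2), key_at(k4,lab), locked(d_office_lab), open(d_hall_office)}

== RESULT ==
["have(k2)", "key_at(k4,lab)", "locked(d_office_lab)", "open(d_hall_office)"]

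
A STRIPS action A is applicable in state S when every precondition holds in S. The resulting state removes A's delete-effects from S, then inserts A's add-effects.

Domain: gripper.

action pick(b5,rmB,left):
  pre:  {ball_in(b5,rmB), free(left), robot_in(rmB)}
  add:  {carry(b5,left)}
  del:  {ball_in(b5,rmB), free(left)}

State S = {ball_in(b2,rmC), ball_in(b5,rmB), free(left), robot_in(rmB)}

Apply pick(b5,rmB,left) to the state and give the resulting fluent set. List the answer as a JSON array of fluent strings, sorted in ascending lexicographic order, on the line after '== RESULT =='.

Progress:
  pre ⊆ S: {ball_in(b5,rmB), free(left), robot_in(rmB)} ⊆ S  — applicable
  S \ del = {ball_in(b2,rmC), robot_in(rmB)}
  ∪ add   = {ball_in(b2,rmC), carry(b5,left), robot_in(rmB)}

== RESULT ==
["ball_in(b2,rmC)", "carry(b5,left)", "robot_in(rmB)"]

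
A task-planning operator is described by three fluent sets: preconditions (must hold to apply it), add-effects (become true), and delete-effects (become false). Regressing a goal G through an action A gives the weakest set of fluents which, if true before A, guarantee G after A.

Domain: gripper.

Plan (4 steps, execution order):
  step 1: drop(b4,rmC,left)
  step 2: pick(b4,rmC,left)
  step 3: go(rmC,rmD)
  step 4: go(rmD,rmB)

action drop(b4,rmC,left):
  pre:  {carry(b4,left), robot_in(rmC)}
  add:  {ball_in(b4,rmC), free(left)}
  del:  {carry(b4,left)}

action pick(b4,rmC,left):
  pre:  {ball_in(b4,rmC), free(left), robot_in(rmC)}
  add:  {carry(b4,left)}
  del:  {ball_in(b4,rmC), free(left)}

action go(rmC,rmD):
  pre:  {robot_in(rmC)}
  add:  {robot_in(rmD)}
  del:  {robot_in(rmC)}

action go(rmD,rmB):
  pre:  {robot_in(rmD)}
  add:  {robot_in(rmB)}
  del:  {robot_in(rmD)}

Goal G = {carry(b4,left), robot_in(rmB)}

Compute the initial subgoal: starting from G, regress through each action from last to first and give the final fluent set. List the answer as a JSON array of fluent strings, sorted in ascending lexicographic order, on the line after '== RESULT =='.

Regress step by step:
  through step 4 (go(rmD,rmB)): drop {robot_in(rmB)}, keep {carry(b4,left)}, require {robot_in(rmD)}
    → {carry(b4,left), robot_in(rmD)}
  through step 3 (go(rmC,rmD)): drop {robot_in(rmD)}, keep {carry(b4,left)}, require {robot_in(rmC)}
    → {carry(b4,left), robot_in(rmC)}
  through step 2 (pick(b4,rmC,left)): drop {carry(b4,left)}, keep {robot_in(rmC)}, require {ball_in(b4,rmC), free(left), robot_in(rmC)}
    → {ball_in(b4,rmC), free(left), robot_in(rmC)}
  through step 1 (drop(b4,rmC,left)): drop {ball_in(b4,rmC), free(left)}, keep {robot_in(rmC)}, require {carry(b4,left), robot_in(rmC)}
    → {carry(b4,left), robot_in(rmC)}

== RESULT ==
["carry(b4,left)", "robot_in(rmC)"]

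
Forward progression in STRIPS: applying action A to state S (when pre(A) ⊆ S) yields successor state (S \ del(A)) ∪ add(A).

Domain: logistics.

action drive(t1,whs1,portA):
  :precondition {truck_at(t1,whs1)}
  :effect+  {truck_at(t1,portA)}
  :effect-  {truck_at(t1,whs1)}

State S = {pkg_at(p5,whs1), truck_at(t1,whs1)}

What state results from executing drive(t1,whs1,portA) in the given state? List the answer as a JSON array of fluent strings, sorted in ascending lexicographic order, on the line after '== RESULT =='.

Progress:
  pre ⊆ S: {truck_at(t1,whs1)} ⊆ S  — applicable
  S \ del = {pkg_at(p5,whs1)}
  ∪ add   = {pkg_at(p5,whs1), truck_at(t1,portA)}

== RESULT ==
["pkg_at(p5,whs1)", "truck_at(t1,portA)"]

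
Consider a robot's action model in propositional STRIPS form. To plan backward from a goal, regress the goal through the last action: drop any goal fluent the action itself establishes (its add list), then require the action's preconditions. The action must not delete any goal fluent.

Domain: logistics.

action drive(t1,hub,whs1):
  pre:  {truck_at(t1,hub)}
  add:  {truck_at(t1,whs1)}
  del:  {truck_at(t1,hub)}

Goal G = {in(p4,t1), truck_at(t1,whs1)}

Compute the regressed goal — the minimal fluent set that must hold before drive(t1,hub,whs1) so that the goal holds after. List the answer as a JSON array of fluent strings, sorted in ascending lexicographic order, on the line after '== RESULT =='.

Regress:
  G ∩ del = {}  (empty — regression defined)
  G \ add = {in(p4,t1), truck_at(t1,whs1)} \ {truck_at(t1,whs1)} = {in(p4,t1)}
  ∪ pre   = {in(p4,t1)} ∪ {truck_at(t1,hub)}
          = {in(p4,t1), truck_at(t1,hub)}

== RESULT ==
["in(p4,t1)", "truck_at(t1,hub)"]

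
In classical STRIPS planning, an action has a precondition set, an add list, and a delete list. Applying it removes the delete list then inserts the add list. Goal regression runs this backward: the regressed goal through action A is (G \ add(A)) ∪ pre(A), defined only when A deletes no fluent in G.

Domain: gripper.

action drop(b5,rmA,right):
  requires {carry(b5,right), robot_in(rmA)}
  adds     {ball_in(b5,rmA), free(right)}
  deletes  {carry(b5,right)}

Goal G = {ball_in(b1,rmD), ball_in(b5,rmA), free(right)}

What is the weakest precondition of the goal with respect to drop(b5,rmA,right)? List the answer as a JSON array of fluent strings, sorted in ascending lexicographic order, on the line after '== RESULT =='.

Compute (G \ add) ∪ pre:
  G ∩ del = {}  (empty — regression defined)
  G \ add = {ball_in(b1,rmD), ball_in(b5,rmA), free(right)} \ {ball_in(b5,rmA), free(right)} = {ball_in(b1,rmD)}
  ∪ pre   = {ball_in(b1,rmD)} ∪ {carry(b5,right), robot_in(rmA)}
          = {ball_in(b1,rmD), carry(b5,right), robot_in(rmA)}

== RESULT ==
["ball_in(b1,rmD)", "carry(b5,right)", "robot_in(rmA)"]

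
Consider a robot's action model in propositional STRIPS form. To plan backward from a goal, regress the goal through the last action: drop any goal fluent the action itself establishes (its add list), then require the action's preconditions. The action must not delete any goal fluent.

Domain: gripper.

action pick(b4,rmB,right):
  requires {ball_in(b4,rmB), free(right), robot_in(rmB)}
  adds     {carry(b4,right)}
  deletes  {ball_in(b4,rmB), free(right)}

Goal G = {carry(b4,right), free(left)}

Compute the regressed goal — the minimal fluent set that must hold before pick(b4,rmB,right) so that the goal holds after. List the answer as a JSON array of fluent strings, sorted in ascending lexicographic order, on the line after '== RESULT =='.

Compute (G \ add) ∪ pre:
  G ∩ del = {}  (empty — regression defined)
  G \ add = {carry(b4,right), free(left)} \ {carry(b4,right)} = {free(left)}
  ∪ pre   = {free(left)} ∪ {ball_in(b4,rmB), free(right), robot_in(rmB)}
          = {ball_in(b4,rmB), free(left), free(right), robot_in(rmB)}

== RESULT ==
["ball_in(b4,rmB)", "free(left)", "free(right)", "robot_in(rmB)"]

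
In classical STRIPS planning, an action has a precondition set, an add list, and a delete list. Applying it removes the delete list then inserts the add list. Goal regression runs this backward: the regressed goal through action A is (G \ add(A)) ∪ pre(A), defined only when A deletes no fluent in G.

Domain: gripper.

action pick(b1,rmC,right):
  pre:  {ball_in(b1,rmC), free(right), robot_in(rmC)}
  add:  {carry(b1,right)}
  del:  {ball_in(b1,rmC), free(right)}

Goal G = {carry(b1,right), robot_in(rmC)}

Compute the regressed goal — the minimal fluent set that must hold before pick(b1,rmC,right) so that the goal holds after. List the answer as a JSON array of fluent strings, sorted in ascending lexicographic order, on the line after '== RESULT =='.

Compute (G \ add) ∪ pre:
  G ∩ del = {}  (empty — regression defined)
  G \ add = {carry(b1,right), robot_in(rmC)} \ {carry(b1,right)} = {robot_in(rmC)}
  ∪ pre   = {robot_in(rmC)} ∪ {ball_in(b1,rmC), free(right), robot_in(rmC)}
          = {ball_in(b1,rmC), free(right), robot_in(rmC)}

== RESULT ==
["ball_in(b1,rmC)", "free(right)", "robot_in(rmC)"]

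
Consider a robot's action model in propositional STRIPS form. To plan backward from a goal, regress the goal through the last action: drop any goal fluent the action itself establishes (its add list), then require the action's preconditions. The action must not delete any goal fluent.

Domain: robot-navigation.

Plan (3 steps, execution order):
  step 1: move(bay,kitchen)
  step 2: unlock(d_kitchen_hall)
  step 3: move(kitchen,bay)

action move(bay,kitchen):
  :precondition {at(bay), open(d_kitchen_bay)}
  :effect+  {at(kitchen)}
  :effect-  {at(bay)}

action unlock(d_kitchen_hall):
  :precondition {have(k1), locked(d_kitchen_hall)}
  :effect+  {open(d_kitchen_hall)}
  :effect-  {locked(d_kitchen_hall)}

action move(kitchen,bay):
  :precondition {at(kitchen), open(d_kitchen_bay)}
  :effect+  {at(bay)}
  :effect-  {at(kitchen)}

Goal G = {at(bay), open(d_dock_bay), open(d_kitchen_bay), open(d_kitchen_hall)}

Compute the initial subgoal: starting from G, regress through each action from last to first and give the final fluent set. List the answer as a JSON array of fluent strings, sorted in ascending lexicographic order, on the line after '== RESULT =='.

Regress step by step:
  through step 3 (move(kitchen,bay)): drop {at(bay)}, keep {open(d_dock_bay), open(d_kitchen_bay), open(d_kitchen_hall)}, require {at(kitchen), open(d_kitchen_bay)}
    → {at(kitchen), open(d_dock_bay), open(d_kitchen_bay), open(d_kitchen_hall)}
  through step 2 (unlock(d_kitchen_hall)): drop {open(d_kitchen_hall)}, keep {at(kitchen), open(d_dock_bay), open(d_kitchen_bay)}, require {have(k1), locked(d_kitchen_hall)}
    → {at(kitchen), have(k1), locked(d_kitchen_hall), open(d_dock_bay), open(d_kitchen_bay)}
  through step 1 (move(bay,kitchen)): drop {at(kitchen)}, keep {have(k1), locked(d_kitchen_hall), open(d_dock_bay), open(d_kitchen_bay)}, require {at(bay), open(d_kitchen_bay)}
    → {at(bay), have(k1), locked(d_kitchen_hall), open(d_dock_bay), open(d_kitchen_bay)}

== RESULT ==
["at(bay)", "have(k1)", "locked(d_kitchen_hall)", "open(d_dock_bay)", "open(d_kitchen_bay)"]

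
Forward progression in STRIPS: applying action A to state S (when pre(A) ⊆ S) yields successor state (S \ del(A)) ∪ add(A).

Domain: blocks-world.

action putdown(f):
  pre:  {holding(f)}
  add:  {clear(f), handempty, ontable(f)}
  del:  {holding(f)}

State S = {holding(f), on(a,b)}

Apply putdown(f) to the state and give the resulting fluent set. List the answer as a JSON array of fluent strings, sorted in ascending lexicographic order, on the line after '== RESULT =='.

Progress:
  pre ⊆ S: {holding(f)} ⊆ S  — applicable
  S \ del = {on(a,b)}
  ∪ add   = {clear(f), handempty, on(a,b), ontable(f)}

== RESULT ==
["clear(f)", "handempty", "on(a,b)", "ontable(f)"]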